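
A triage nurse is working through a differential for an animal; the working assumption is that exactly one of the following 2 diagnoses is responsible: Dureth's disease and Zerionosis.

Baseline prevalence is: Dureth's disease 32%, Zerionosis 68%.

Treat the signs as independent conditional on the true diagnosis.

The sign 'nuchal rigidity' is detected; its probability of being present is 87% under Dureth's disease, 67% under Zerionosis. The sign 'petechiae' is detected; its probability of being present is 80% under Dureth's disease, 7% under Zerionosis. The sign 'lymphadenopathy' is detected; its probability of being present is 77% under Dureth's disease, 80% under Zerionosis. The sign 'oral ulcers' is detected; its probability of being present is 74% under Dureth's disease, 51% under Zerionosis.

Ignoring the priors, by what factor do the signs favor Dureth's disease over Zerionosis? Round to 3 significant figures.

The Bayes factor is the ratio of the joint likelihoods of the sign pattern under the two hypotheses.
  Dureth's disease: 0.87 × 0.80 × 0.77 × 0.74 = 0.39658
  Zerionosis: 0.67 × 0.07 × 0.80 × 0.51 = 0.019135
Bayes factor = 0.39658 / 0.019135 ≈ 20.7

20.7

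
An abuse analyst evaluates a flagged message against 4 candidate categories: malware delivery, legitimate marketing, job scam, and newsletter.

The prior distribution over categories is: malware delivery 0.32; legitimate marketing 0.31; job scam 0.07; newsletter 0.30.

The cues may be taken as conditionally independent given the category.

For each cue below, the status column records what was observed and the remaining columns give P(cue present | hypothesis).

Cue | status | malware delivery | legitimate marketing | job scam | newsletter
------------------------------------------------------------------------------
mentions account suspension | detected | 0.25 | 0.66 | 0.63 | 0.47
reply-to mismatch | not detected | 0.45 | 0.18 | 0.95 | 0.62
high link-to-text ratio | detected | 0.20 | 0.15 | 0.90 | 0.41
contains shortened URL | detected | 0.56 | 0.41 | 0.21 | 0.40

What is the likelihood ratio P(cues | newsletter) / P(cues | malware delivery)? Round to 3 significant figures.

1.90

Joint likelihood of the cue pattern under each hypothesis (using 1 − P(present | H) for each absent cue):
  newsletter: 0.47 × (1 − 0.62) × 0.41 × 0.40 = 0.02929
  malware delivery: 0.25 × (1 − 0.45) × 0.20 × 0.56 = 0.0154
Bayes factor = 0.02929 / 0.0154 ≈ 1.90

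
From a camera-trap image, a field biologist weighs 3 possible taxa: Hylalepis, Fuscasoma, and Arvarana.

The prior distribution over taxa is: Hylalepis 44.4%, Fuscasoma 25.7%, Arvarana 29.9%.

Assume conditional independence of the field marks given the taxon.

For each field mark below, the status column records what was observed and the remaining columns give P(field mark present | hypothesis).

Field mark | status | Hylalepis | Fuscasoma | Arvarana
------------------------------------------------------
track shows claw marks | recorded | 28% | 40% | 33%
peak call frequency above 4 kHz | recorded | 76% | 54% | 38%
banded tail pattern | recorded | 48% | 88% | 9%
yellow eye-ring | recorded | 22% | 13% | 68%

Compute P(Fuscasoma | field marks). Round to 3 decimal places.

0.341

Multiply each prior by the joint likelihood of the field mark pattern:
  Hylalepis: 0.444 × 0.28 × 0.76 × 0.48 × 0.22 = 0.0099774
  Fuscasoma: 0.257 × 0.40 × 0.54 × 0.88 × 0.13 = 0.0063506
  Arvarana: 0.299 × 0.33 × 0.38 × 0.09 × 0.68 = 0.0022947
Marginal likelihood of the evidence = 0.018623.
P(Fuscasoma | evidence) = 0.0063506 / 0.018623 ≈ 0.341.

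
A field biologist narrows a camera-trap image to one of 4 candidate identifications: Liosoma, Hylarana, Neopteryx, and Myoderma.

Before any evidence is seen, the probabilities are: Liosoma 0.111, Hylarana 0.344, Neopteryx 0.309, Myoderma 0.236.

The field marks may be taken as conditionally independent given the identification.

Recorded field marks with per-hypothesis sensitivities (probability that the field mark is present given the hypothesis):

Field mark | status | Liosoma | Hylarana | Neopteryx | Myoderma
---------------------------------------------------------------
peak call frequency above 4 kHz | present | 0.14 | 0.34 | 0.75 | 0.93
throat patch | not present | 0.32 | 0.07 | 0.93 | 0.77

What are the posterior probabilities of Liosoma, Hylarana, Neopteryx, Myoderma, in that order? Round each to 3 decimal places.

Multiply each prior by the joint likelihood of the field mark pattern (using 1 − P(present | H) for each absent field mark):
  Liosoma: 0.111 × 0.14 × (1 − 0.32) = 0.010567
  Hylarana: 0.344 × 0.34 × (1 − 0.07) = 0.10877
  Neopteryx: 0.309 × 0.75 × (1 − 0.93) = 0.016222
  Myoderma: 0.236 × 0.93 × (1 − 0.77) = 0.05048
The unnormalized weights sum to 0.18604.
P(Liosoma | evidence) = 0.010567 / 0.18604 ≈ 0.057
P(Hylarana | evidence) = 0.10877 / 0.18604 ≈ 0.585
P(Neopteryx | evidence) = 0.016222 / 0.18604 ≈ 0.087
P(Myoderma | evidence) = 0.05048 / 0.18604 ≈ 0.271

0.057, 0.585, 0.087, 0.271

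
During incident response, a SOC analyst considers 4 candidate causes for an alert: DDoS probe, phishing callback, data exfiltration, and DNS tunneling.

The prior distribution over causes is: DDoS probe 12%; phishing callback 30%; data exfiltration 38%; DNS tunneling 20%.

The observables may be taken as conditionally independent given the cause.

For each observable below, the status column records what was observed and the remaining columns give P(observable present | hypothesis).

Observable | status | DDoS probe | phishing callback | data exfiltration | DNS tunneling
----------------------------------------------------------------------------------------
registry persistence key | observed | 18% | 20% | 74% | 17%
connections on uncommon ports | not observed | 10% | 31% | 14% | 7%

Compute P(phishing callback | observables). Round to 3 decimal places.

0.124

For each hypothesis, the unnormalized posterior weight is prior × product of the observable likelihoods (using 1 − P(present | H) for each absent observable):
  DDoS probe: 0.12 × 0.18 × (1 − 0.10) = 0.01944
  phishing callback: 0.30 × 0.20 × (1 − 0.31) = 0.0414
  data exfiltration: 0.38 × 0.74 × (1 − 0.14) = 0.24183
  DNS tunneling: 0.20 × 0.17 × (1 − 0.07) = 0.03162
Normalizing constant Z = 0.01944 + 0.0414 + 0.24183 + 0.03162 = 0.33429.
P(phishing callback | evidence) = 0.0414 / 0.33429 ≈ 0.124.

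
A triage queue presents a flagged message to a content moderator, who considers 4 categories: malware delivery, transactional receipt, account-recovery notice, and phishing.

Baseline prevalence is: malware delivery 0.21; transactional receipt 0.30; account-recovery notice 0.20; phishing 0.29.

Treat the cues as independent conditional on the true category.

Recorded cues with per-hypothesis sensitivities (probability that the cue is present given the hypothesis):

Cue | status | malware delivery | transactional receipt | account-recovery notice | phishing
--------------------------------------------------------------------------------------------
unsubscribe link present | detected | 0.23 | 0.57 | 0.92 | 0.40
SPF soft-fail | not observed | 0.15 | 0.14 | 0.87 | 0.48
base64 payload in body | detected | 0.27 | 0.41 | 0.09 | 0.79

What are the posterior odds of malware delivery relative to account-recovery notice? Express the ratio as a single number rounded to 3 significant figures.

Unnormalized posterior weight (prior times the cue likelihoods) for each of the two hypotheses (using 1 − P(present | H) for each absent cue):
  malware delivery: 0.21 × 0.23 × (1 − 0.15) × 0.27 = 0.011085
  account-recovery notice: 0.20 × 0.92 × (1 − 0.87) × 0.09 = 0.0021528
Posterior odds = 0.011085 / 0.0021528 ≈ 5.15.

5.15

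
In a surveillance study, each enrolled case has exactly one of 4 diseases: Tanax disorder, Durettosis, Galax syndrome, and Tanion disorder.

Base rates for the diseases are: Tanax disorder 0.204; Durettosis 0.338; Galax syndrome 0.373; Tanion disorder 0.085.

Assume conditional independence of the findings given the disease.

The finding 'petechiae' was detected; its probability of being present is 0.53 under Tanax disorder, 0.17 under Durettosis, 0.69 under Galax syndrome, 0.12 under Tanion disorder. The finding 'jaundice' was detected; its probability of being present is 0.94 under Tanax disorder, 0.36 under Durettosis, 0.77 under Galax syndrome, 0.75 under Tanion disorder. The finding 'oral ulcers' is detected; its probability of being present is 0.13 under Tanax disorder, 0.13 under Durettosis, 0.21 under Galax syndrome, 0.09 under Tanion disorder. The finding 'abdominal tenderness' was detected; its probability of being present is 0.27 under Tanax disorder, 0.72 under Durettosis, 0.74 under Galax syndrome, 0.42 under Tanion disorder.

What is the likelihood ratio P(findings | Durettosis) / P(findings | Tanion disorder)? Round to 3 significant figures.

1.68

Joint likelihood of the evidence pattern under each hypothesis:
  Durettosis: 0.17 × 0.36 × 0.13 × 0.72 = 0.0057283
  Tanion disorder: 0.12 × 0.75 × 0.09 × 0.42 = 0.003402
Bayes factor = 0.0057283 / 0.003402 ≈ 1.68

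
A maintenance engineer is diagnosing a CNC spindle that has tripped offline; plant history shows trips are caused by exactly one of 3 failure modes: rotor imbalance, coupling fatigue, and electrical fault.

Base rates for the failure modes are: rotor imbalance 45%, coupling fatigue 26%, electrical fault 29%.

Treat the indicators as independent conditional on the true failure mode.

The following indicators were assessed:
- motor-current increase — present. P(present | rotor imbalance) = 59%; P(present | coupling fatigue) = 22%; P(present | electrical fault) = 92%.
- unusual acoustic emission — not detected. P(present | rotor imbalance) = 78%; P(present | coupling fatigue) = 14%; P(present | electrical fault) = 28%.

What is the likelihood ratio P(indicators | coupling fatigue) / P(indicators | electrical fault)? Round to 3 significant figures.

Joint likelihood of the indicator pattern under each hypothesis (using 1 − P(present | H) for each absent indicator):
  coupling fatigue: 0.22 × (1 − 0.14) = 0.1892
  electrical fault: 0.92 × (1 − 0.28) = 0.6624
Bayes factor = 0.1892 / 0.6624 ≈ 0.286

0.286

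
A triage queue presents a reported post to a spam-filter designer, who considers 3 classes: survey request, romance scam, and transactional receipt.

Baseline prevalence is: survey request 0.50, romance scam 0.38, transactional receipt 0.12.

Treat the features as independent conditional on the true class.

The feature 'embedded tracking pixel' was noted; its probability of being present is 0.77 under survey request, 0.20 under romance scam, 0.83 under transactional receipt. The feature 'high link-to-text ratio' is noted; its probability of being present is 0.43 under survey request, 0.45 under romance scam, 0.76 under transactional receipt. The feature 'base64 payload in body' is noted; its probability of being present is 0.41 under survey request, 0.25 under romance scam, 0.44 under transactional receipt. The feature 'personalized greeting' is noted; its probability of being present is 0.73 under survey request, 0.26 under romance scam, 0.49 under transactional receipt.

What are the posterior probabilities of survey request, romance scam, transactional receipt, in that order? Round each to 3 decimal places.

Multiply each prior by the joint likelihood of the feature pattern:
  survey request: 0.50 × 0.77 × 0.43 × 0.41 × 0.73 = 0.049549
  romance scam: 0.38 × 0.20 × 0.45 × 0.25 × 0.26 = 0.002223
  transactional receipt: 0.12 × 0.83 × 0.76 × 0.44 × 0.49 = 0.01632
Marginal likelihood of the evidence = 0.068092.
P(survey request | evidence) = 0.049549 / 0.068092 ≈ 0.728
P(romance scam | evidence) = 0.002223 / 0.068092 ≈ 0.033
P(transactional receipt | evidence) = 0.01632 / 0.068092 ≈ 0.240

0.728, 0.033, 0.240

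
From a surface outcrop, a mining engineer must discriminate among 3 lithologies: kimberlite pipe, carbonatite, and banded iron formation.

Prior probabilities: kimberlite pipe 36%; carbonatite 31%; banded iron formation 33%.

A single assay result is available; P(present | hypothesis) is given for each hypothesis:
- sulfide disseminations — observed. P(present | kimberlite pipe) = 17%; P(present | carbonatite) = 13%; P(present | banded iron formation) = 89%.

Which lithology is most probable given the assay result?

Multiply each prior by the likelihood of the assay result:
  kimberlite pipe: 0.36 × 0.17 = 0.0612
  carbonatite: 0.31 × 0.13 = 0.0403
  banded iron formation: 0.33 × 0.89 = 0.2937
Normalizing constant Z = 0.0612 + 0.0403 + 0.2937 = 0.3952.
P(kimberlite pipe | evidence) ≈ 0.0612 / 0.3952 ≈ 0.155
P(carbonatite | evidence) ≈ 0.0403 / 0.3952 ≈ 0.102
P(banded iron formation | evidence) ≈ 0.2937 / 0.3952 ≈ 0.743
The largest is 0.743, so banded iron formation is most probable.

banded iron formation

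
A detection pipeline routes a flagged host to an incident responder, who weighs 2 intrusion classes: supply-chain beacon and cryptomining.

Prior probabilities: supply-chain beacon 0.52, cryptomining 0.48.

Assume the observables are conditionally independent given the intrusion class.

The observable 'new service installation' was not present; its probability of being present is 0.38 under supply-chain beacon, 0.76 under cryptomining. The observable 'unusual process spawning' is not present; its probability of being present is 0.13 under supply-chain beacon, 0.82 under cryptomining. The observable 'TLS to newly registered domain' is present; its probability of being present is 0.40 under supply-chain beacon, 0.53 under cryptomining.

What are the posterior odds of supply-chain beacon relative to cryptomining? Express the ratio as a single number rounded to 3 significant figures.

Unnormalized posterior weight (prior times the observable likelihoods) for each of the two hypotheses (using 1 − P(present | H) for each absent observable):
  supply-chain beacon: 0.52 × (1 − 0.38) × (1 − 0.13) × 0.40 = 0.1122
  cryptomining: 0.48 × (1 − 0.76) × (1 − 0.82) × 0.53 = 0.01099
Odds(supply-chain beacon : cryptomining) = 0.1122 / 0.01099 ≈ 10.2.

10.2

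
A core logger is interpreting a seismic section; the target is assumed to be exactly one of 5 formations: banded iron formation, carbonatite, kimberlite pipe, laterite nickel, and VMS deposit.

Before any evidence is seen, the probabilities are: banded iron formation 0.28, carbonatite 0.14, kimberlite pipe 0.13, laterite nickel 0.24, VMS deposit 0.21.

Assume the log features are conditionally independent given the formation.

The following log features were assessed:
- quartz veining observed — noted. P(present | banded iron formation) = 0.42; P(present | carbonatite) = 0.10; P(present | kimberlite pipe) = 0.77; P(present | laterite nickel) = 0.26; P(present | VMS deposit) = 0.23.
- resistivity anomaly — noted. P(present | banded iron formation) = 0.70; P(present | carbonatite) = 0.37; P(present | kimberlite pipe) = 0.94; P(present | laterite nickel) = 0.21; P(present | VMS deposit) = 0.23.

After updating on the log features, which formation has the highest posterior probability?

kimberlite pipe

For each hypothesis, the unnormalized posterior weight is prior × product of the log feature likelihoods:
  banded iron formation: 0.28 × 0.42 × 0.70 = 0.08232
  carbonatite: 0.14 × 0.10 × 0.37 = 0.00518
  kimberlite pipe: 0.13 × 0.77 × 0.94 = 0.094094
  laterite nickel: 0.24 × 0.26 × 0.21 = 0.013104
  VMS deposit: 0.21 × 0.23 × 0.23 = 0.011109
The unnormalized weights sum to 0.20581.
P(banded iron formation | evidence) ≈ 0.08232 / 0.20581 ≈ 0.400
P(carbonatite | evidence) ≈ 0.00518 / 0.20581 ≈ 0.025
P(kimberlite pipe | evidence) ≈ 0.094094 / 0.20581 ≈ 0.457
P(laterite nickel | evidence) ≈ 0.013104 / 0.20581 ≈ 0.064
P(VMS deposit | evidence) ≈ 0.011109 / 0.20581 ≈ 0.054
The largest is 0.457, so kimberlite pipe is most probable.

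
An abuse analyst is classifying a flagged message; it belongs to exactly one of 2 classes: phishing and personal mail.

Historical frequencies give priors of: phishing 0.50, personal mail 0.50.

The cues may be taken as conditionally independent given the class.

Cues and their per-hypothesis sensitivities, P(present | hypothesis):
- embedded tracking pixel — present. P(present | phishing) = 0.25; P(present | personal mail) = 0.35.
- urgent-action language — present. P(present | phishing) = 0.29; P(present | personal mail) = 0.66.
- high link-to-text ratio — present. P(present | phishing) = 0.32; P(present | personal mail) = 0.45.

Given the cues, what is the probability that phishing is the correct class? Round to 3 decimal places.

By Bayes' rule with conditional independence, the unnormalized weight for each hypothesis is prior × ∏ likelihoods:
  phishing: 0.50 × 0.25 × 0.29 × 0.32 = 0.0116
  personal mail: 0.50 × 0.35 × 0.66 × 0.45 = 0.051975
Normalizing constant Z = 0.0116 + 0.051975 = 0.063575.
P(phishing | evidence) = 0.0116 / 0.063575 ≈ 0.182.

0.182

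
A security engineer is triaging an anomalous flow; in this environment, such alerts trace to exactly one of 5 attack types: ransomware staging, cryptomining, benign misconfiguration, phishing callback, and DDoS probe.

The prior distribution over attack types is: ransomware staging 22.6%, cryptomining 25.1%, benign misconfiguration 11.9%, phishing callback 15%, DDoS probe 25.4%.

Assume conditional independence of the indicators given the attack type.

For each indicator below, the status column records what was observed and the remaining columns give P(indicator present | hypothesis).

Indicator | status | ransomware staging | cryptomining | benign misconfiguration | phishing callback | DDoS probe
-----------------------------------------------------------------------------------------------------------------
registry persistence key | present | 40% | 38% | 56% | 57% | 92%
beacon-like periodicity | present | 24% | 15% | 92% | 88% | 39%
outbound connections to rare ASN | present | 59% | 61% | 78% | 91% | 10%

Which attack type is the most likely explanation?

Multiply each prior by the joint likelihood of the indicator pattern:
  ransomware staging: 0.226 × 0.40 × 0.24 × 0.59 = 0.012801
  cryptomining: 0.251 × 0.38 × 0.15 × 0.61 = 0.0087273
  benign misconfiguration: 0.119 × 0.56 × 0.92 × 0.78 = 0.047821
  phishing callback: 0.150 × 0.57 × 0.88 × 0.91 = 0.068468
  DDoS probe: 0.254 × 0.92 × 0.39 × 0.10 = 0.0091135
Normalizing constant Z = 0.012801 + 0.0087273 + 0.047821 + 0.068468 + 0.0091135 = 0.14693.
P(ransomware staging | evidence) ≈ 0.012801 / 0.14693 ≈ 0.087
P(cryptomining | evidence) ≈ 0.0087273 / 0.14693 ≈ 0.059
P(benign misconfiguration | evidence) ≈ 0.047821 / 0.14693 ≈ 0.325
P(phishing callback | evidence) ≈ 0.068468 / 0.14693 ≈ 0.466
P(DDoS probe | evidence) ≈ 0.0091135 / 0.14693 ≈ 0.062
The largest is 0.466, so phishing callback is most probable.

phishing callback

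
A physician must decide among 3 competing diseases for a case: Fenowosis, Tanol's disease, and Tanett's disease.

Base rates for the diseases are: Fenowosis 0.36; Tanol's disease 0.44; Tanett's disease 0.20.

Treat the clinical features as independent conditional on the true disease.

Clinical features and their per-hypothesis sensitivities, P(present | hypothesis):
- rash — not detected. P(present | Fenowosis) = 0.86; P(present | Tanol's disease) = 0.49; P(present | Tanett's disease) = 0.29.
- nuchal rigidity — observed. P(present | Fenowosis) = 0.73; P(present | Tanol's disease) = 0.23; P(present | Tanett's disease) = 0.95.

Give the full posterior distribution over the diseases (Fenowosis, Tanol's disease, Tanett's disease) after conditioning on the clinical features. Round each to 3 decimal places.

By Bayes' rule with conditional independence, the unnormalized weight for each hypothesis is prior × ∏ likelihoods (using 1 − P(present | H) for each absent clinical feature):
  Fenowosis: 0.36 × (1 − 0.86) × 0.73 = 0.036792
  Tanol's disease: 0.44 × (1 − 0.49) × 0.23 = 0.051612
  Tanett's disease: 0.20 × (1 − 0.29) × 0.95 = 0.1349
Marginal likelihood of the evidence = 0.2233.
P(Fenowosis | evidence) = 0.036792 / 0.2233 ≈ 0.165
P(Tanol's disease | evidence) = 0.051612 / 0.2233 ≈ 0.231
P(Tanett's disease | evidence) = 0.1349 / 0.2233 ≈ 0.604

0.165, 0.231, 0.604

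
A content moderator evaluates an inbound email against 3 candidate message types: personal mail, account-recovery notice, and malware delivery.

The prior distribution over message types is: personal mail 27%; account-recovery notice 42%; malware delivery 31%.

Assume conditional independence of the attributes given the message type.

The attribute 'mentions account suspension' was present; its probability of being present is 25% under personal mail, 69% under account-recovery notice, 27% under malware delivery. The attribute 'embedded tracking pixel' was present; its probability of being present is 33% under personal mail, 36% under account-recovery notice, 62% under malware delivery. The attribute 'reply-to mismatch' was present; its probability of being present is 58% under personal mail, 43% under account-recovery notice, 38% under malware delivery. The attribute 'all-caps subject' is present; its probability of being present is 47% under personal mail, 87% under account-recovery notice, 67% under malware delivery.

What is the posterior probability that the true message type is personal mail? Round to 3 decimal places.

By Bayes' rule with conditional independence, the unnormalized weight for each hypothesis is prior × ∏ likelihoods:
  personal mail: 0.27 × 0.25 × 0.33 × 0.58 × 0.47 = 0.0060722
  account-recovery notice: 0.42 × 0.69 × 0.36 × 0.43 × 0.87 = 0.039029
  malware delivery: 0.31 × 0.27 × 0.62 × 0.38 × 0.67 = 0.013212
Marginal likelihood of the evidence = 0.058313.
P(personal mail | evidence) = 0.0060722 / 0.058313 ≈ 0.104.

0.104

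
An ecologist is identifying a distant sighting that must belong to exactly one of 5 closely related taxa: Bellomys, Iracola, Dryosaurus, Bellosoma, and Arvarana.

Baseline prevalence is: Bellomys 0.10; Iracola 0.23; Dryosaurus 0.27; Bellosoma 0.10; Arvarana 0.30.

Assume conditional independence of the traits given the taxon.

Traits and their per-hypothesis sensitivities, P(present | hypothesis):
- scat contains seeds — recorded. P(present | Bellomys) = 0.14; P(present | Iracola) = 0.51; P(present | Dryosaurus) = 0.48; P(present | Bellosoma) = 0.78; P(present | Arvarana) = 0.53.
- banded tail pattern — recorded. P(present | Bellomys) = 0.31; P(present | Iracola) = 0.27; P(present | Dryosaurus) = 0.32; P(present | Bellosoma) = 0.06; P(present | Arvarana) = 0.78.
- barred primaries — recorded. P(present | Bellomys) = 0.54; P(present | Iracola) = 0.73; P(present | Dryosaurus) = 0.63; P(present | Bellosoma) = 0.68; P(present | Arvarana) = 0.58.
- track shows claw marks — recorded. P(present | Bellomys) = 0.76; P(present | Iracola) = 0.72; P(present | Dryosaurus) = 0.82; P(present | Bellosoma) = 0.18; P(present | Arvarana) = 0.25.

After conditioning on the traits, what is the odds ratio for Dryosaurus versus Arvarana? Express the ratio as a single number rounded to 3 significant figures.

1.19

The normalizing constant cancels in an odds ratio, so compute prior × likelihood for the two hypotheses only:
  Dryosaurus: 0.27 × 0.48 × 0.32 × 0.63 × 0.82 = 0.021424
  Arvarana: 0.30 × 0.53 × 0.78 × 0.58 × 0.25 = 0.017983
Odds(Dryosaurus : Arvarana) = 0.021424 / 0.017983 ≈ 1.19.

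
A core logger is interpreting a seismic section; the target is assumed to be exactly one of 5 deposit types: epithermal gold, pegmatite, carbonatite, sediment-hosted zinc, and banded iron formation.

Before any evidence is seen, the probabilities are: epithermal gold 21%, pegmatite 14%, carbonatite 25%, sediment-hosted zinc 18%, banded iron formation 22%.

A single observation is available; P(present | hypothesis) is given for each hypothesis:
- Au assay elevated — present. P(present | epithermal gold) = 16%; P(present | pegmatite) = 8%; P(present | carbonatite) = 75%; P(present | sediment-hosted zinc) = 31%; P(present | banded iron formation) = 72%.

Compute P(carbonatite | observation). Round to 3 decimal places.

0.420

Multiply each prior by the likelihood of the observation:
  epithermal gold: 0.21 × 0.16 = 0.0336
  pegmatite: 0.14 × 0.08 = 0.0112
  carbonatite: 0.25 × 0.75 = 0.1875
  sediment-hosted zinc: 0.18 × 0.31 = 0.0558
  banded iron formation: 0.22 × 0.72 = 0.1584
The unnormalized weights sum to 0.4465.
P(carbonatite | evidence) = 0.1875 / 0.4465 ≈ 0.420.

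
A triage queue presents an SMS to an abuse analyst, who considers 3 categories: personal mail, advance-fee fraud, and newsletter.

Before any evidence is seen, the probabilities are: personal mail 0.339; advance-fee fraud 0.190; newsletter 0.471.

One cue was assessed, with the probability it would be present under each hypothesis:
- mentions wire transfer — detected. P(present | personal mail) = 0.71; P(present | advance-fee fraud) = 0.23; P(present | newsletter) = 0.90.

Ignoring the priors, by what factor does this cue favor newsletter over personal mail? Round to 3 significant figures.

1.27

The Bayes factor is the ratio of the two likelihoods.
  newsletter: 0.9
  personal mail: 0.71
Bayes factor = 0.9 / 0.71 ≈ 1.27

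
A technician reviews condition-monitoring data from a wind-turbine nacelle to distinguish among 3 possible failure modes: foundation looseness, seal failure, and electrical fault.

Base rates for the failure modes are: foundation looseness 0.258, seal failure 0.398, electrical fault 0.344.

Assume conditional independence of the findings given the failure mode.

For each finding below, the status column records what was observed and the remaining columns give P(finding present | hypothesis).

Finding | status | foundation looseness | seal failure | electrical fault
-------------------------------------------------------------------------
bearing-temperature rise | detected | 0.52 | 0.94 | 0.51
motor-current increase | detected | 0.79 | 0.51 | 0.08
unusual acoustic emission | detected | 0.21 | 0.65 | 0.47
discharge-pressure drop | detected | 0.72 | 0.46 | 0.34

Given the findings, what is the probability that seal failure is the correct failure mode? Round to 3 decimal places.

0.757

By Bayes' rule with conditional independence, the unnormalized weight for each hypothesis is prior × ∏ likelihoods:
  foundation looseness: 0.258 × 0.52 × 0.79 × 0.21 × 0.72 = 0.016025
  seal failure: 0.398 × 0.94 × 0.51 × 0.65 × 0.46 = 0.05705
  electrical fault: 0.344 × 0.51 × 0.08 × 0.47 × 0.34 = 0.0022428
Marginal likelihood of the evidence = 0.075318.
P(seal failure | evidence) = 0.05705 / 0.075318 ≈ 0.757.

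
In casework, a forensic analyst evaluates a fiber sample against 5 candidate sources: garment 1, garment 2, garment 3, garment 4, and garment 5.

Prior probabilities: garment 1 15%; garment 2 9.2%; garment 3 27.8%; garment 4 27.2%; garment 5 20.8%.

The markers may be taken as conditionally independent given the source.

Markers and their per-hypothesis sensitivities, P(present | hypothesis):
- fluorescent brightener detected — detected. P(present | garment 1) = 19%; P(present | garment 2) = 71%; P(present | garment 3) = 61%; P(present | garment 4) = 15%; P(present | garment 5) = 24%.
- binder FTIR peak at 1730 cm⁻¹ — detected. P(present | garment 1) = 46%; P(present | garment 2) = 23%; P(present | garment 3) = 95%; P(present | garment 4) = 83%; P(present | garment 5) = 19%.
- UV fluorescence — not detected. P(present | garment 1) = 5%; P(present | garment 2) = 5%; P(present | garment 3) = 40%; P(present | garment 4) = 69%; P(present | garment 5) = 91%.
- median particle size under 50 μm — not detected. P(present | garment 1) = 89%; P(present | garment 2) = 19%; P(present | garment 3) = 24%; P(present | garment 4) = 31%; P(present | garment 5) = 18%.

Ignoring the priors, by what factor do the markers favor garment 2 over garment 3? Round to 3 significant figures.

0.476

Take the product of per-marker likelihoods under each hypothesis (using 1 − P(present | H) for each absent marker), then divide.
  garment 2: 0.71 × 0.23 × (1 − 0.05) × (1 − 0.19) = 0.12566
  garment 3: 0.61 × 0.95 × (1 − 0.40) × (1 − 0.24) = 0.26425
Bayes factor = 0.12566 / 0.26425 ≈ 0.476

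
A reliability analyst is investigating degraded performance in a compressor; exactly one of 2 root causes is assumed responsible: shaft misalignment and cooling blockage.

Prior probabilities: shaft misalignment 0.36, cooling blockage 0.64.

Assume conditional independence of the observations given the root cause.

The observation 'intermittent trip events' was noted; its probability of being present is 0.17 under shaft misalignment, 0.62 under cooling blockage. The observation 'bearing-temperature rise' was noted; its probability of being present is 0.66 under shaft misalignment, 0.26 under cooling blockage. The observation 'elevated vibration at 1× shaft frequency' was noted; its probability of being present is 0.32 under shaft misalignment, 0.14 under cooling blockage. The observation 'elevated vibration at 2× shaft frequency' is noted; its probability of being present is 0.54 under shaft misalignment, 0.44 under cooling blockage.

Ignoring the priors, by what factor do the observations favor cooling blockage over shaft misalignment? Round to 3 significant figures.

0.512

The Bayes factor is the ratio of the joint likelihoods of the evidence pattern under the two hypotheses.
  cooling blockage: 0.62 × 0.26 × 0.14 × 0.44 = 0.0099299
  shaft misalignment: 0.17 × 0.66 × 0.32 × 0.54 = 0.019388
Bayes factor = 0.0099299 / 0.019388 ≈ 0.512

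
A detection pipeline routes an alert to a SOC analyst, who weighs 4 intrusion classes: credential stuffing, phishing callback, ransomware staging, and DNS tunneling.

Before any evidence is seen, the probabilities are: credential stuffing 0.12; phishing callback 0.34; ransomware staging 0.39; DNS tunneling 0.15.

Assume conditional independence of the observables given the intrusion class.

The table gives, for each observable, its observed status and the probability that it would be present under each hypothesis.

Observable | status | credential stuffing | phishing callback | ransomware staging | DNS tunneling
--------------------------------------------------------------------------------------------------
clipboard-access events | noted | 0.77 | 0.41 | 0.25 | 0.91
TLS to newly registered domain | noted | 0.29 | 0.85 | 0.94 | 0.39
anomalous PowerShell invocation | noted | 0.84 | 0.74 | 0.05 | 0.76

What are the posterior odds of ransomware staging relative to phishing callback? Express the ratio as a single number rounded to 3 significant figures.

Unnormalized posterior weight (prior times the observable likelihoods) for each of the two hypotheses:
  ransomware staging: 0.39 × 0.25 × 0.94 × 0.05 = 0.0045825
  phishing callback: 0.34 × 0.41 × 0.85 × 0.74 = 0.087683
Odds(ransomware staging : phishing callback) = 0.0045825 / 0.087683 ≈ 0.0523.

0.0523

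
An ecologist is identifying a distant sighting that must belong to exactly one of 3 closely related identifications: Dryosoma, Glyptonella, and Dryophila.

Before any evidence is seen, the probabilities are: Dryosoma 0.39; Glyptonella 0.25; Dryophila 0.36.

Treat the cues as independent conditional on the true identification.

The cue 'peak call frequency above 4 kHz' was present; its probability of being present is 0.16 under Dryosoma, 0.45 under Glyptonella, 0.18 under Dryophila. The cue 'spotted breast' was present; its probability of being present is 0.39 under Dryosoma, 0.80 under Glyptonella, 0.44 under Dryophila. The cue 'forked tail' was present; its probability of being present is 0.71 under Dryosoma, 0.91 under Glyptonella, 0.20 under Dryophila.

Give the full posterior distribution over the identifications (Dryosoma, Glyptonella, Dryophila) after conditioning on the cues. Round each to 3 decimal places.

For each hypothesis, the unnormalized posterior weight is prior × product of the cue likelihoods:
  Dryosoma: 0.39 × 0.16 × 0.39 × 0.71 = 0.017279
  Glyptonella: 0.25 × 0.45 × 0.80 × 0.91 = 0.0819
  Dryophila: 0.36 × 0.18 × 0.44 × 0.20 = 0.0057024
Normalizing constant Z = 0.017279 + 0.0819 + 0.0057024 = 0.10488.
P(Dryosoma | evidence) = 0.017279 / 0.10488 ≈ 0.165
P(Glyptonella | evidence) = 0.0819 / 0.10488 ≈ 0.781
P(Dryophila | evidence) = 0.0057024 / 0.10488 ≈ 0.054

0.165, 0.781, 0.054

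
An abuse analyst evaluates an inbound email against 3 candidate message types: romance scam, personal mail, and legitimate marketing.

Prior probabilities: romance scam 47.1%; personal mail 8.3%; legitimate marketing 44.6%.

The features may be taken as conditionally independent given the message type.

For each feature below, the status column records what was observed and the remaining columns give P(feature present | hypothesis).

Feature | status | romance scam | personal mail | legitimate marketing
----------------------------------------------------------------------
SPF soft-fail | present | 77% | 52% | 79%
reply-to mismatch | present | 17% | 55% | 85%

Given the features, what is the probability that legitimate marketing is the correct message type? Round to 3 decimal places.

0.778

By Bayes' rule with conditional independence, the unnormalized weight for each hypothesis is prior × ∏ likelihoods:
  romance scam: 0.471 × 0.77 × 0.17 = 0.061654
  personal mail: 0.083 × 0.52 × 0.55 = 0.023738
  legitimate marketing: 0.446 × 0.79 × 0.85 = 0.29949
Normalizing constant Z = 0.061654 + 0.023738 + 0.29949 = 0.38488.
P(legitimate marketing | evidence) = 0.29949 / 0.38488 ≈ 0.778.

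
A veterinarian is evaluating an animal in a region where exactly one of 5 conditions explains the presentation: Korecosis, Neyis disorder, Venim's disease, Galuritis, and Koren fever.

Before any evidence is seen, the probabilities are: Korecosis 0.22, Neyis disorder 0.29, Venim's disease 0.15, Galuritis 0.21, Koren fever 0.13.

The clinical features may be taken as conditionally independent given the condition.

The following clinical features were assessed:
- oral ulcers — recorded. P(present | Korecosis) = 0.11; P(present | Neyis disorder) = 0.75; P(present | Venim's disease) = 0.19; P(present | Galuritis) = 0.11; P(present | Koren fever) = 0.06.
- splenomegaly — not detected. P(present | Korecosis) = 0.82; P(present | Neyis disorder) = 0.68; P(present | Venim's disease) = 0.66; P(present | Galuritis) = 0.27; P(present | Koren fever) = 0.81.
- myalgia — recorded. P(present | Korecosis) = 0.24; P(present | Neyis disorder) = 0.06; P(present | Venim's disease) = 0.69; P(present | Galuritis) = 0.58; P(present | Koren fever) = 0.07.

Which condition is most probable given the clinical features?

By Bayes' rule with conditional independence, the unnormalized weight for each hypothesis is prior × ∏ likelihoods (using 1 − P(present | H) for each absent clinical feature):
  Korecosis: 0.22 × 0.11 × (1 − 0.82) × 0.24 = 0.0010454
  Neyis disorder: 0.29 × 0.75 × (1 − 0.68) × 0.06 = 0.004176
  Venim's disease: 0.15 × 0.19 × (1 − 0.66) × 0.69 = 0.0066861
  Galuritis: 0.21 × 0.11 × (1 − 0.27) × 0.58 = 0.0097805
  Koren fever: 0.13 × 0.06 × (1 − 0.81) × 0.07 = 0.00010374
Marginal likelihood of the evidence = 0.021792.
P(Korecosis | evidence) ≈ 0.0010454 / 0.021792 ≈ 0.048
P(Neyis disorder | evidence) ≈ 0.004176 / 0.021792 ≈ 0.192
P(Venim's disease | evidence) ≈ 0.0066861 / 0.021792 ≈ 0.307
P(Galuritis | evidence) ≈ 0.0097805 / 0.021792 ≈ 0.449
P(Koren fever | evidence) ≈ 0.00010374 / 0.021792 ≈ 0.005
The largest is 0.449, so Galuritis is most probable.

Galuritis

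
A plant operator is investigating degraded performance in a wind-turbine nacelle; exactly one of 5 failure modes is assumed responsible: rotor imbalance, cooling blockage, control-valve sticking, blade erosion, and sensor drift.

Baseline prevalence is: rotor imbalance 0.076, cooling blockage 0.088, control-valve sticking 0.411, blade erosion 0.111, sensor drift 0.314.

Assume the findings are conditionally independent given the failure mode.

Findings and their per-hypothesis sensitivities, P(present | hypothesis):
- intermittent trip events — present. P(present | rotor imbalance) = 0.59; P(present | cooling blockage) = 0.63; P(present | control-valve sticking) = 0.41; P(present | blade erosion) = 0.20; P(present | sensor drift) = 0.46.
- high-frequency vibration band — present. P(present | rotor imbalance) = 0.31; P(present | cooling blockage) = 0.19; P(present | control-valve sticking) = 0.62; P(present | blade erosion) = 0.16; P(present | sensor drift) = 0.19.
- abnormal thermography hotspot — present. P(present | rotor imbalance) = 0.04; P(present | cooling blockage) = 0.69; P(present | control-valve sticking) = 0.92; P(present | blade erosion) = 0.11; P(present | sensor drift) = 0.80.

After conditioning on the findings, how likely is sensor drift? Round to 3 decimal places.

Multiply each prior by the joint likelihood of the evidence pattern:
  rotor imbalance: 0.076 × 0.59 × 0.31 × 0.04 = 0.00055602
  cooling blockage: 0.088 × 0.63 × 0.19 × 0.69 = 0.0072682
  control-valve sticking: 0.411 × 0.41 × 0.62 × 0.92 = 0.096118
  blade erosion: 0.111 × 0.20 × 0.16 × 0.11 = 0.00039072
  sensor drift: 0.314 × 0.46 × 0.19 × 0.80 = 0.021955
Normalizing constant Z = 0.00055602 + 0.0072682 + 0.096118 + 0.00039072 + 0.021955 = 0.12629.
P(sensor drift | evidence) = 0.021955 / 0.12629 ≈ 0.174.

0.174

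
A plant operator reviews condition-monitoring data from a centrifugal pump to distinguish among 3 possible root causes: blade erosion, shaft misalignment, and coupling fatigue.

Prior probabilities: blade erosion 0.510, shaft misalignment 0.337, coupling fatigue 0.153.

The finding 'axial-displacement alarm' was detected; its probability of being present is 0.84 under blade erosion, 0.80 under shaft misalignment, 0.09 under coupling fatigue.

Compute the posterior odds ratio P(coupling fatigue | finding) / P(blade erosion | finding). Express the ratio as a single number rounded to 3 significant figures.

0.0321

The normalizing constant cancels in an odds ratio, so compute prior × likelihood for the two hypotheses only:
  coupling fatigue: 0.153 × 0.09 = 0.01377
  blade erosion: 0.510 × 0.84 = 0.4284
Posterior odds = 0.01377 / 0.4284 ≈ 0.0321.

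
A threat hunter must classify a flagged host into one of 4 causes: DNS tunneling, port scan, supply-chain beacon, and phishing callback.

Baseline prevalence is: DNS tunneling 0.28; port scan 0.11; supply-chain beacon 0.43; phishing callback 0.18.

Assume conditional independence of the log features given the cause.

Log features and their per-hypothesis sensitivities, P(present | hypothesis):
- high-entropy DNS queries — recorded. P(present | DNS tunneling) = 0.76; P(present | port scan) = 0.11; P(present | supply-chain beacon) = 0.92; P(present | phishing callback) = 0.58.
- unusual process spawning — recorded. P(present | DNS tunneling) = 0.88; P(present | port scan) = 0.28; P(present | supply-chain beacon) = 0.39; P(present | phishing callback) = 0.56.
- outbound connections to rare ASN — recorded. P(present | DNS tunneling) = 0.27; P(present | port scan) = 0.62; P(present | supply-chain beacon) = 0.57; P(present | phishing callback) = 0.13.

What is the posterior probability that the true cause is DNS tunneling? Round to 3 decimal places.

0.341

Multiply each prior by the joint likelihood of the log feature pattern:
  DNS tunneling: 0.28 × 0.76 × 0.88 × 0.27 = 0.050561
  port scan: 0.11 × 0.11 × 0.28 × 0.62 = 0.0021006
  supply-chain beacon: 0.43 × 0.92 × 0.39 × 0.57 = 0.087942
  phishing callback: 0.18 × 0.58 × 0.56 × 0.13 = 0.0076003
Normalizing constant Z = 0.050561 + 0.0021006 + 0.087942 + 0.0076003 = 0.1482.
P(DNS tunneling | evidence) = 0.050561 / 0.1482 ≈ 0.341.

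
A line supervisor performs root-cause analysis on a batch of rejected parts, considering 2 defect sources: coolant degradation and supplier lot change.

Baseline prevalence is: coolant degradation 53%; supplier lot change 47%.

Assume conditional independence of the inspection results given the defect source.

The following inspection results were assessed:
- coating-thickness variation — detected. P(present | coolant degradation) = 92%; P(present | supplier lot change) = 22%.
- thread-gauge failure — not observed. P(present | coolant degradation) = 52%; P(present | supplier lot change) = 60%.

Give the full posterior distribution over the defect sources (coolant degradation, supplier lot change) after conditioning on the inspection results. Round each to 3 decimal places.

0.850, 0.150

For each hypothesis, the unnormalized posterior weight is prior × product of the inspection result likelihoods (using 1 − P(present | H) for each absent inspection result):
  coolant degradation: 0.53 × 0.92 × (1 − 0.52) = 0.23405
  supplier lot change: 0.47 × 0.22 × (1 − 0.60) = 0.04136
The unnormalized weights sum to 0.27541.
P(coolant degradation | evidence) = 0.23405 / 0.27541 ≈ 0.850
P(supplier lot change | evidence) = 0.04136 / 0.27541 ≈ 0.150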